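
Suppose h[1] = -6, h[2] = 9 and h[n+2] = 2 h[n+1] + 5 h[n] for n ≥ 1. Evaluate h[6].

h[3] = 2*9 + 5*(-6) = -12
h[4] = 2*(-12) + 5*9 = 21
h[5] = 2*21 + 5*(-12) = -18
h[6] = 2*(-18) + 5*21 = 69

69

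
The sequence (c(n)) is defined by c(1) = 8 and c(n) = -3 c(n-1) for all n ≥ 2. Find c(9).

52488

c(2) = -3·8 = -24
c(3) = -3·(-24) = 72
c(4) = -3·72 = -216
c(5) = -3·(-216) = 648
c(6) = -3·648 = -1944
c(7) = -3·(-1944) = 5832
c(8) = -3·5832 = -17496
c(9) = -3·(-17496) = 52488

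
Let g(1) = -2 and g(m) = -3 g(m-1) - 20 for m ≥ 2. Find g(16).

The fixed point is -20/(1 + 3) = -5, so g(m) + 5 = -3(g(m-1) + 5).
Hence g(m) = 3·(-3)^{m-1} - 5.
g(16) = 3·(-3)^{15} - 5 = 3·-14348907 - 5 = -43046726.

-43046726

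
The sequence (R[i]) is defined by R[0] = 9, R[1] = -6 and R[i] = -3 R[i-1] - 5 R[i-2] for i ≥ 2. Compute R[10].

R[2] = -3*(-6) - 5*9 = -27
R[3] = -3*(-27) - 5*(-6) = 111
R[4] = -3*111 - 5*(-27) = -198
R[5] = -3*(-198) - 5*111 = 39
R[6] = -3*39 - 5*(-198) = 873
R[7] = -3*873 - 5*39 = -2814
R[8] = -3*(-2814) - 5*873 = 4077
R[9] = -3*4077 - 5*(-2814) = 1839
R[10] = -3*1839 - 5*4077 = -25902

-25902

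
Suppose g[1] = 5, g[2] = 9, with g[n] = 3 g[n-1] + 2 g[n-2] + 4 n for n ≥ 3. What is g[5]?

661

g[3] = 3·9 + 2·5 + 12 = 49
g[4] = 3·49 + 2·9 + 16 = 181
g[5] = 3·181 + 2·49 + 20 = 661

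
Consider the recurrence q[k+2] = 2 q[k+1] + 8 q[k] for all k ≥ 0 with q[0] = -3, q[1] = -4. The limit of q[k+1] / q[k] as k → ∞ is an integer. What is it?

The characteristic equation is r^2 - 2r - 8 = 0, which factors as (r - 4)(r + 2) = 0.
So the roots are 4 and -2. Since |4| > |-2| and the coefficient of 4^k is non-zero, the ratio tends to 4.

4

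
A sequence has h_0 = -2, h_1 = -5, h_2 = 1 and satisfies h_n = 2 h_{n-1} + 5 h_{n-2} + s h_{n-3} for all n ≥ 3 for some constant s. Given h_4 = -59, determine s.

2

h_3 = -23 - 2s
h_4 = -41 - 9s
So -41 - 9s = -59, giving s = 2.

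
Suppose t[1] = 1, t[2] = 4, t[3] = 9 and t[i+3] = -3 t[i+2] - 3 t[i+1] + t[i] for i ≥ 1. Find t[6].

-150

t[4] = -3(9) - 3(4) + 1 = -38
t[5] = -3(-38) - 3(9) + 4 = 91
t[6] = -3(91) - 3(-38) + 9 = -150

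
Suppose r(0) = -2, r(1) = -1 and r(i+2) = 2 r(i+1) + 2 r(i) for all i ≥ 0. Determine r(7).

-808

r(2) = 2*(-1) + 2*(-2) = -6
r(3) = 2*(-6) + 2*(-1) = -14
r(4) = 2*(-14) + 2*(-6) = -40
r(5) = 2*(-40) + 2*(-14) = -108
r(6) = 2*(-108) + 2*(-40) = -296
r(7) = 2*(-296) + 2*(-108) = -808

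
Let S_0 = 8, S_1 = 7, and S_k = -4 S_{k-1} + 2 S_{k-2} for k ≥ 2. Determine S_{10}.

S_2 = -4·7 + 2·8 = -12
S_3 = -4·(-12) + 2·7 = 62
S_4 = -4·62 + 2·(-12) = -272
S_5 = -4·(-272) + 2·62 = 1212
S_6 = -4·1212 + 2·(-272) = -5392
S_7 = -4·(-5392) + 2·1212 = 23992
S_8 = -4·23992 + 2·(-5392) = -106752
S_9 = -4·(-106752) + 2·23992 = 474992
S_{10} = -4·474992 + 2·(-106752) = -2113472

-2113472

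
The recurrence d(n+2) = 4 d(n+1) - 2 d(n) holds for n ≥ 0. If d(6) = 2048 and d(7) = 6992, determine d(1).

Rearranging, d(n-2) = (d(n) - 4 d(n-1)) / -2.
d(5) = (6992 - 4·2048) / -2 = -1200/-2 = 600
d(4) = (2048 - 4·600) / -2 = -352/-2 = 176
d(3) = (600 - 4·176) / -2 = -104/-2 = 52
d(2) = (176 - 4·52) / -2 = -32/-2 = 16
d(1) = (52 - 4·16) / -2 = -12/-2 = 6

6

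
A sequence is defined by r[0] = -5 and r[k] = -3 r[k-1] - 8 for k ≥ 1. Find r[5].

r[1] = -3*(-5) - 8 = 7
r[2] = -3*7 - 8 = -29
r[3] = -3*(-29) - 8 = 79
r[4] = -3*79 - 8 = -245
r[5] = -3*(-245) - 8 = 727

727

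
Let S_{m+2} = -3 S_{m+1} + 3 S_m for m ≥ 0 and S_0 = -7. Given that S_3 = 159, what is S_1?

8

Let S_1 = v.
S_2 = -21 - 3v
S_3 = 63 + 12v
So 63 + 12v = 159, giving v = 8.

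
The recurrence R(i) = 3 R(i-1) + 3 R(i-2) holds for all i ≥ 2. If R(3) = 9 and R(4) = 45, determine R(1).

-3

Rearranging, R(i-2) = (R(i) - 3 R(i-1)) / 3.
R(2) = (45 - 3(9)) / 3 = 18/3 = 6
R(1) = (9 - 3(6)) / 3 = -9/3 = -3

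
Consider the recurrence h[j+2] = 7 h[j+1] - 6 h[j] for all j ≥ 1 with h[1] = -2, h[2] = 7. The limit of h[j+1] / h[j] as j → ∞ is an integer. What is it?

The characteristic equation is r^2 - 7r + 6 = 0, which factors as (r - 6)(r - 1) = 0.
So the roots are 6 and 1. Since |6| > |1| and the coefficient of 6^j is non-zero, the ratio tends to 6.

6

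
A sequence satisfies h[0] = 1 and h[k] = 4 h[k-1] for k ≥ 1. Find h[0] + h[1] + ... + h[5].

1365

h[1] = 4*1 = 4
h[2] = 4*4 = 16
h[3] = 4*16 = 64
h[4] = 4*64 = 256
h[5] = 4*256 = 1024
Sum = 1 + 4 + 16 + 64 + 256 + 1024 = 1365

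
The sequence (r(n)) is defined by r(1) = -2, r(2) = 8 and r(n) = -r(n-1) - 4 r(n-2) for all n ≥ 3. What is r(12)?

r(3) = -8 - 4*(-2) = 0
r(4) = -0 - 4*8 = -32
r(5) = -(-32) - 4*0 = 32
r(6) = -32 - 4*(-32) = 96
r(7) = -96 - 4*32 = -224
r(8) = -(-224) - 4*96 = -160
r(9) = -(-160) - 4*(-224) = 1056
r(10) = -1056 - 4*(-160) = -416
r(11) = -(-416) - 4*1056 = -3808
r(12) = -(-3808) - 4*(-416) = 5472

5472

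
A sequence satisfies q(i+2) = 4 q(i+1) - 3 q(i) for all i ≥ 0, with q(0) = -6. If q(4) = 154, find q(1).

Let q(1) = x.
q(2) = 18 + 4x
q(3) = 72 + 13x
q(4) = 234 + 40x
So 234 + 40x = 154, giving x = -2.

-2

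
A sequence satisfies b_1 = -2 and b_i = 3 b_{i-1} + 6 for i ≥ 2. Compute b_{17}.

43046718

The fixed point is 6/(1 - 3) = -3, so b_i + 3 = 3(b_{i-1} + 3).
Hence b_i = 1·3^{i-1} - 3.
b_{17} = 1·3^{16} - 3 = 1·43046721 - 3 = 43046718.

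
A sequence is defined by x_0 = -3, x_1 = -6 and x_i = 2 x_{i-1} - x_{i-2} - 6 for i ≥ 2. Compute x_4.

-51

x_2 = 2(-6) - (-3) - 6 = -15
x_3 = 2(-15) - (-6) - 6 = -30
x_4 = 2(-30) - (-15) - 6 = -51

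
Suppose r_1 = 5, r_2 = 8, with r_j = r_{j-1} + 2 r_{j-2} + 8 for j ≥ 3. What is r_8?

r_3 = 8 + 2·5 + 8 = 26
r_4 = 26 + 2·8 + 8 = 50
r_5 = 50 + 2·26 + 8 = 110
r_6 = 110 + 2·50 + 8 = 218
r_7 = 218 + 2·110 + 8 = 446
r_8 = 446 + 2·218 + 8 = 890

890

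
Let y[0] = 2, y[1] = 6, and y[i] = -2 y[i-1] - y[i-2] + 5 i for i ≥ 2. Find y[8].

y[2] = -2·6 - 2 + 10 = -4
y[3] = -2·(-4) - 6 + 15 = 17
y[4] = -2·17 - (-4) + 20 = -10
y[5] = -2·(-10) - 17 + 25 = 28
y[6] = -2·28 - (-10) + 30 = -16
y[7] = -2·(-16) - 28 + 35 = 39
y[8] = -2·39 - (-16) + 40 = -22

-22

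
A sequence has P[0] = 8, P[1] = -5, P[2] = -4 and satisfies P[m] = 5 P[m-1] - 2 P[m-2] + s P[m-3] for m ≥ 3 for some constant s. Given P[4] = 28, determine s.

2

P[3] = -10 + 8s
P[4] = -42 + 35s
So -42 + 35s = 28, giving s = 2.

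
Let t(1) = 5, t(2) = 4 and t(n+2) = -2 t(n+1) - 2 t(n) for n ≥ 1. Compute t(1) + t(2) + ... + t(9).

t(3) = -2*4 - 2*5 = -18
t(4) = -2*(-18) - 2*4 = 28
t(5) = -2*28 - 2*(-18) = -20
t(6) = -2*(-20) - 2*28 = -16
t(7) = -2*(-16) - 2*(-20) = 72
t(8) = -2*72 - 2*(-16) = -112
t(9) = -2*(-112) - 2*72 = 80
Sum = 5 + 4 + (-18) + 28 + (-20) + (-16) + 72 + (-112) + 80 = 23

23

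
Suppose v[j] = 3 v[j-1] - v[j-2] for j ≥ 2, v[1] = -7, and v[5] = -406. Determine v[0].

1

Let v[0] = w.
v[2] = -21 - w
v[3] = -56 - 3w
v[4] = -147 - 8w
v[5] = -385 - 21w
So -385 - 21w = -406, giving w = 1.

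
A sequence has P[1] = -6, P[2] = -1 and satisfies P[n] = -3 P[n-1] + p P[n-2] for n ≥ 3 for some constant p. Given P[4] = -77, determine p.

P[3] = 3 - 6p
P[4] = -9 + 17p
So -9 + 17p = -77, giving p = -4.

-4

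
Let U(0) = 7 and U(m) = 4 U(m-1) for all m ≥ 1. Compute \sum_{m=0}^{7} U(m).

152915

U(1) = 4·7 = 28
U(2) = 4·28 = 112
U(3) = 4·112 = 448
U(4) = 4·448 = 1792
U(5) = 4·1792 = 7168
U(6) = 4·7168 = 28672
U(7) = 4·28672 = 114688
Sum = 7 + 28 + 112 + 448 + 1792 + 7168 + 28672 + 114688 = 152915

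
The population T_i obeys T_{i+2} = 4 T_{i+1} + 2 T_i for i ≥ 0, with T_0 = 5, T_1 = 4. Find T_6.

T_2 = 4(4) + 2(5) = 26
T_3 = 4(26) + 2(4) = 112
T_4 = 4(112) + 2(26) = 500
T_5 = 4(500) + 2(112) = 2224
T_6 = 4(2224) + 2(500) = 9896

9896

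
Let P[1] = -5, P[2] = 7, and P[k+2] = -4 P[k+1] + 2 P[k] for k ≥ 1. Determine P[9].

-290000

P[3] = -4(7) + 2(-5) = -38
P[4] = -4(-38) + 2(7) = 166
P[5] = -4(166) + 2(-38) = -740
P[6] = -4(-740) + 2(166) = 3292
P[7] = -4(3292) + 2(-740) = -14648
P[8] = -4(-14648) + 2(3292) = 65176
P[9] = -4(65176) + 2(-14648) = -290000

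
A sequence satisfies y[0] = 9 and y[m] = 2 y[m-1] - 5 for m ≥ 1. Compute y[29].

The fixed point is -5/(1 - 2) = 5, so y[m] - 5 = 2(y[m-1] - 5).
Hence y[m] = 4·2^m + 5.
y[29] = 4·2^{29} + 5 = 4·536870912 + 5 = 2147483653.

2147483653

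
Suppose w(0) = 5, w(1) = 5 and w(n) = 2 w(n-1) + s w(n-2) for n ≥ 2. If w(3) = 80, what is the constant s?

4

w(2) = 10 + 5s
w(3) = 20 + 15s
So 20 + 15s = 80, giving s = 4.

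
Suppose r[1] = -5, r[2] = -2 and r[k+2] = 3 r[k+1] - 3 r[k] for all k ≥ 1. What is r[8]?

r[3] = 3*(-2) - 3*(-5) = 9
r[4] = 3*9 - 3*(-2) = 33
r[5] = 3*33 - 3*9 = 72
r[6] = 3*72 - 3*33 = 117
r[7] = 3*117 - 3*72 = 135
r[8] = 3*135 - 3*117 = 54

54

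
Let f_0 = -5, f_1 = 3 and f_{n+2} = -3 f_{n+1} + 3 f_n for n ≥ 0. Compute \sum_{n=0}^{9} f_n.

194383

f_2 = -3(3) + 3(-5) = -24
f_3 = -3(-24) + 3(3) = 81
f_4 = -3(81) + 3(-24) = -315
f_5 = -3(-315) + 3(81) = 1188
f_6 = -3(1188) + 3(-315) = -4509
f_7 = -3(-4509) + 3(1188) = 17091
f_8 = -3(17091) + 3(-4509) = -64800
f_9 = -3(-64800) + 3(17091) = 245673
Sum = (-5) + 3 + (-24) + 81 + (-315) + 1188 + (-4509) + 17091 + (-64800) + 245673 = 194383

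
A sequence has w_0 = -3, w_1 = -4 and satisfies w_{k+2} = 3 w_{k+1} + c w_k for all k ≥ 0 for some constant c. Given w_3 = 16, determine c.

-4

w_2 = -12 - 3c
w_3 = -36 - 13c
So -36 - 13c = 16, giving c = -4.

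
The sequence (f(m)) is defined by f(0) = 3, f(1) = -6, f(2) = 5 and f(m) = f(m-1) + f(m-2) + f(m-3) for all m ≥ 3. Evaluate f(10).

129

f(3) = 5 + (-6) + 3 = 2
f(4) = 2 + 5 + (-6) = 1
f(5) = 1 + 2 + 5 = 8
f(6) = 8 + 1 + 2 = 11
f(7) = 11 + 8 + 1 = 20
f(8) = 20 + 11 + 8 = 39
f(9) = 39 + 20 + 11 = 70
f(10) = 70 + 39 + 20 = 129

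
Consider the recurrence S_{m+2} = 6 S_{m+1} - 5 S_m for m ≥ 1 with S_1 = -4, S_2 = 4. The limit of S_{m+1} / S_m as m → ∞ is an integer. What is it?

The characteristic equation is r^2 - 6r + 5 = 0, which factors as (r - 5)(r - 1) = 0.
So the roots are 5 and 1. Since |5| > |1| and the coefficient of 5^m is non-zero, the ratio tends to 5.

5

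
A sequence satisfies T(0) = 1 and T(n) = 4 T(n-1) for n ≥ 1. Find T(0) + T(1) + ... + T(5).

1365

T(1) = 4*1 = 4
T(2) = 4*4 = 16
T(3) = 4*16 = 64
T(4) = 4*64 = 256
T(5) = 4*256 = 1024
Sum = 1 + 4 + 16 + 64 + 256 + 1024 = 1365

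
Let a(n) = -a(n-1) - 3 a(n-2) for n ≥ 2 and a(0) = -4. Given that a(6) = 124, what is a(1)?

Let a(1) = x.
a(2) = 12 - x
a(3) = -12 - 2x
a(4) = -24 + 5x
a(5) = 60 + x
a(6) = 12 - 16x
So 12 - 16x = 124, giving x = -7.

-7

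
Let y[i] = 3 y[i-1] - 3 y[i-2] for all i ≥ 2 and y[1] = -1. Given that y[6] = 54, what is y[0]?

-2

Let y[0] = x.
y[2] = -3 - 3x
y[3] = -6 - 9x
y[4] = -9 - 18x
y[5] = -9 - 27x
y[6] = -27x
So -27x = 54, giving x = -2.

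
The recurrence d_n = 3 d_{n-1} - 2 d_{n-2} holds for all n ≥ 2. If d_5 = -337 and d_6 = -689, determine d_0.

4

Rearranging, d_{n-2} = (d_n - 3 d_{n-1}) / -2.
d_4 = (-689 - 3*(-337)) / -2 = 322/-2 = -161
d_3 = (-337 - 3*(-161)) / -2 = 146/-2 = -73
d_2 = (-161 - 3*(-73)) / -2 = 58/-2 = -29
d_1 = (-73 - 3*(-29)) / -2 = 14/-2 = -7
d_0 = (-29 - 3*(-7)) / -2 = -8/-2 = 4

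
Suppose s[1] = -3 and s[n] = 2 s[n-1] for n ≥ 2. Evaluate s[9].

-768

s[2] = 2(-3) = -6
s[3] = 2(-6) = -12
s[4] = 2(-12) = -24
s[5] = 2(-24) = -48
s[6] = 2(-48) = -96
s[7] = 2(-96) = -192
s[8] = 2(-192) = -384
s[9] = 2(-384) = -768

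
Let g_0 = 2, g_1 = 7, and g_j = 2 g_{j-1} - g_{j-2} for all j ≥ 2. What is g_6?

g_2 = 2*7 - 2 = 12
g_3 = 2*12 - 7 = 17
g_4 = 2*17 - 12 = 22
g_5 = 2*22 - 17 = 27
g_6 = 2*27 - 22 = 32

32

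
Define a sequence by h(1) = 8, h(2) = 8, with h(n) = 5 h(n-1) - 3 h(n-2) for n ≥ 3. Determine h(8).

h(3) = 5·8 - 3·8 = 16
h(4) = 5·16 - 3·8 = 56
h(5) = 5·56 - 3·16 = 232
h(6) = 5·232 - 3·56 = 992
h(7) = 5·992 - 3·232 = 4264
h(8) = 5·4264 - 3·992 = 18344

18344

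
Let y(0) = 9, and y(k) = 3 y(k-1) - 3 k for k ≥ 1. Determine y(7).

14775

y(1) = 3*9 - 3 = 24
y(2) = 3*24 - 6 = 66
y(3) = 3*66 - 9 = 189
y(4) = 3*189 - 12 = 555
y(5) = 3*555 - 15 = 1650
y(6) = 3*1650 - 18 = 4932
y(7) = 3*4932 - 21 = 14775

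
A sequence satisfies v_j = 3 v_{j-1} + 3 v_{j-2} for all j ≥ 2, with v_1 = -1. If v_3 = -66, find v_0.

Let v_0 = x.
v_2 = -3 + 3x
v_3 = -12 + 9x
So -12 + 9x = -66, giving x = -6.

-6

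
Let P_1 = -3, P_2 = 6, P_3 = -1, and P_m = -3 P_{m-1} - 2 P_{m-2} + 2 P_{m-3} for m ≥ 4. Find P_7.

299

P_4 = -3·(-1) - 2·6 + 2·(-3) = -15
P_5 = -3·(-15) - 2·(-1) + 2·6 = 59
P_6 = -3·59 - 2·(-15) + 2·(-1) = -149
P_7 = -3·(-149) - 2·59 + 2·(-15) = 299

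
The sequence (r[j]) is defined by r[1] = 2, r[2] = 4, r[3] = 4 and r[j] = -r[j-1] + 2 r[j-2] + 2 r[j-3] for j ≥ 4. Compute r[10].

r[4] = -4 + 2(4) + 2(2) = 8
r[5] = -8 + 2(4) + 2(4) = 8
r[6] = -8 + 2(8) + 2(4) = 16
r[7] = -16 + 2(8) + 2(8) = 16
r[8] = -16 + 2(16) + 2(8) = 32
r[9] = -32 + 2(16) + 2(16) = 32
r[10] = -32 + 2(32) + 2(16) = 64

64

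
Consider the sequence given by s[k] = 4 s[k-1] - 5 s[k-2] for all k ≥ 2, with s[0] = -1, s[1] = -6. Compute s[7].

394

s[2] = 4(-6) - 5(-1) = -19
s[3] = 4(-19) - 5(-6) = -46
s[4] = 4(-46) - 5(-19) = -89
s[5] = 4(-89) - 5(-46) = -126
s[6] = 4(-126) - 5(-89) = -59
s[7] = 4(-59) - 5(-126) = 394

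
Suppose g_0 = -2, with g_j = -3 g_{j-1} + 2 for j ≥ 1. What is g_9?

49208

g_1 = -3·(-2) + 2 = 8
g_2 = -3·8 + 2 = -22
g_3 = -3·(-22) + 2 = 68
g_4 = -3·68 + 2 = -202
g_5 = -3·(-202) + 2 = 608
g_6 = -3·608 + 2 = -1822
g_7 = -3·(-1822) + 2 = 5468
g_8 = -3·5468 + 2 = -16402
g_9 = -3·(-16402) + 2 = 49208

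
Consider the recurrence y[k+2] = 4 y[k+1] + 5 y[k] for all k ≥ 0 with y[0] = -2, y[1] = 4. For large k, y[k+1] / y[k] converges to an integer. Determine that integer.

5

The characteristic equation is r^2 - 4r - 5 = 0, which factors as (r - 5)(r + 1) = 0.
So the roots are 5 and -1. Since |5| > |-1| and the coefficient of 5^k is non-zero, the ratio tends to 5.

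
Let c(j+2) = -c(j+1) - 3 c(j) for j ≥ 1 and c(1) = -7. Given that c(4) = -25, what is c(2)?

Let c(2) = w.
c(3) = 21 - w
c(4) = -21 - 2w
So -21 - 2w = -25, giving w = 2.

2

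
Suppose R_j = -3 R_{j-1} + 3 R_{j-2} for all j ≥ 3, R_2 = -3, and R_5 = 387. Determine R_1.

7

Let R_1 = x.
R_3 = 9 + 3x
R_4 = -36 - 9x
R_5 = 135 + 36x
So 135 + 36x = 387, giving x = 7.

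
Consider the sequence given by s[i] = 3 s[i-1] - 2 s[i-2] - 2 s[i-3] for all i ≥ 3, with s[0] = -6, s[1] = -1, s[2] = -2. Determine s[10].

s[3] = 3·(-2) - 2·(-1) - 2·(-6) = 8
s[4] = 3·8 - 2·(-2) - 2·(-1) = 30
s[5] = 3·30 - 2·8 - 2·(-2) = 78
s[6] = 3·78 - 2·30 - 2·8 = 158
s[7] = 3·158 - 2·78 - 2·30 = 258
s[8] = 3·258 - 2·158 - 2·78 = 302
s[9] = 3·302 - 2·258 - 2·158 = 74
s[10] = 3·74 - 2·302 - 2·258 = -898

-898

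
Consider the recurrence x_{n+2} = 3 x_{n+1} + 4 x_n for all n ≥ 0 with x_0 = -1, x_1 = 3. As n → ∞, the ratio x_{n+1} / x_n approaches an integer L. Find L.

The characteristic equation is r^2 - 3r - 4 = 0, which factors as (r - 4)(r + 1) = 0.
So the roots are 4 and -1. Since |4| > |-1| and the coefficient of 4^n is non-zero, the ratio tends to 4.

4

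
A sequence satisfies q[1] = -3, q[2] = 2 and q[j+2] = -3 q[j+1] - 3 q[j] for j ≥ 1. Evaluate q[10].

q[3] = -3·2 - 3·(-3) = 3
q[4] = -3·3 - 3·2 = -15
q[5] = -3·(-15) - 3·3 = 36
q[6] = -3·36 - 3·(-15) = -63
q[7] = -3·(-63) - 3·36 = 81
q[8] = -3·81 - 3·(-63) = -54
q[9] = -3·(-54) - 3·81 = -81
q[10] = -3·(-81) - 3·(-54) = 405

405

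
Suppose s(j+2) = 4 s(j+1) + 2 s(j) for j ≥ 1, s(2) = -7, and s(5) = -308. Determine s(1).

7

Let s(1) = v.
s(3) = -28 + 2v
s(4) = -126 + 8v
s(5) = -560 + 36v
So -560 + 36v = -308, giving v = 7.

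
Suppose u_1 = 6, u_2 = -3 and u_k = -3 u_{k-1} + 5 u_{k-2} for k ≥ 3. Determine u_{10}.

-754788

u_3 = -3*(-3) + 5*6 = 39
u_4 = -3*39 + 5*(-3) = -132
u_5 = -3*(-132) + 5*39 = 591
u_6 = -3*591 + 5*(-132) = -2433
u_7 = -3*(-2433) + 5*591 = 10254
u_8 = -3*10254 + 5*(-2433) = -42927
u_9 = -3*(-42927) + 5*10254 = 180051
u_{10} = -3*180051 + 5*(-42927) = -754788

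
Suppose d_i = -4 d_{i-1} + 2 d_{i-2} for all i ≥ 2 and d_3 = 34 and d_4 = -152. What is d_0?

-2

Rearranging, d_{i-2} = (d_i + 4 d_{i-1}) / 2.
d_2 = (-152 + 4*34) / 2 = -16/2 = -8
d_1 = (34 + 4*(-8)) / 2 = 2/2 = 1
d_0 = (-8 + 4*1) / 2 = -4/2 = -2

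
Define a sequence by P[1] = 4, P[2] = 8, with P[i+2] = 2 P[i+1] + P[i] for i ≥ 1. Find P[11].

P[3] = 2·8 + 4 = 20
P[4] = 2·20 + 8 = 48
P[5] = 2·48 + 20 = 116
P[6] = 2·116 + 48 = 280
P[7] = 2·280 + 116 = 676
P[8] = 2·676 + 280 = 1632
P[9] = 2·1632 + 676 = 3940
P[10] = 2·3940 + 1632 = 9512
P[11] = 2·9512 + 3940 = 22964

22964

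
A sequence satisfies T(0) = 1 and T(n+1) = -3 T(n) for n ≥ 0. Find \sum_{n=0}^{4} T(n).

T(1) = -3·1 = -3
T(2) = -3·(-3) = 9
T(3) = -3·9 = -27
T(4) = -3·(-27) = 81
Sum = 1 + (-3) + 9 + (-27) + 81 = 61

61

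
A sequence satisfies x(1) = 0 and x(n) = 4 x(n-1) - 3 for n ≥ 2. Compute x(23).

-17592186044415

The fixed point is -3/(1 - 4) = 1, so x(n) - 1 = 4(x(n-1) - 1).
Hence x(n) = -1·4^{n-1} + 1.
x(23) = -1·4^{22} + 1 = -1·17592186044416 + 1 = -17592186044415.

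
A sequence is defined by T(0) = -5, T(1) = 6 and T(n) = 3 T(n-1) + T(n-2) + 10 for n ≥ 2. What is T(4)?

T(2) = 3*6 + (-5) + 10 = 23
T(3) = 3*23 + 6 + 10 = 85
T(4) = 3*85 + 23 + 10 = 288

288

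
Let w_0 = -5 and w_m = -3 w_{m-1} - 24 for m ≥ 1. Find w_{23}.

-94143178833

The fixed point is -24/(1 + 3) = -6, so w_m + 6 = -3(w_{m-1} + 6).
Hence w_m = 1·(-3)^m - 6.
w_{23} = 1·(-3)^{23} - 6 = 1·-94143178827 - 6 = -94143178833.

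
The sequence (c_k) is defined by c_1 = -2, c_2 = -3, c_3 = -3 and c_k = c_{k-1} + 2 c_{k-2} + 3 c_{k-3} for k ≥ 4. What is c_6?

-69

c_4 = (-3) + 2*(-3) + 3*(-2) = -15
c_5 = (-15) + 2*(-3) + 3*(-3) = -30
c_6 = (-30) + 2*(-15) + 3*(-3) = -69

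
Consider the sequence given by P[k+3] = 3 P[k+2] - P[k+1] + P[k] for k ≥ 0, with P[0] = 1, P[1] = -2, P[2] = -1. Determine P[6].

-11

P[3] = 3*(-1) - (-2) + 1 = 0
P[4] = 3*0 - (-1) + (-2) = -1
P[5] = 3*(-1) - 0 + (-1) = -4
P[6] = 3*(-4) - (-1) + 0 = -11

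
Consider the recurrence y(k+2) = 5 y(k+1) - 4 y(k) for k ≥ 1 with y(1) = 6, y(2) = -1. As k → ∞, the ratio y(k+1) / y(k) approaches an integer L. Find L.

4

The characteristic equation is r^2 - 5r + 4 = 0, which factors as (r - 4)(r - 1) = 0.
So the roots are 4 and 1. Since |4| > |1| and the coefficient of 4^k is non-zero, the ratio tends to 4.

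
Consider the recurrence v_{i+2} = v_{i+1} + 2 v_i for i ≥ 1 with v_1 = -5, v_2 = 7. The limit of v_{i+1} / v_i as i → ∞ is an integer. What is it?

The characteristic equation is r^2 - r - 2 = 0, which factors as (r - 2)(r + 1) = 0.
So the roots are 2 and -1. Since |2| > |-1| and the coefficient of 2^i is non-zero, the ratio tends to 2.

2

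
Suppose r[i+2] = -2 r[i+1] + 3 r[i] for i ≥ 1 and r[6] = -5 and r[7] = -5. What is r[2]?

-5

Rearranging, r[i-2] = (r[i] + 2 r[i-1]) / 3.
r[5] = (-5 + 2*(-5)) / 3 = -15/3 = -5
r[4] = (-5 + 2*(-5)) / 3 = -15/3 = -5
r[3] = (-5 + 2*(-5)) / 3 = -15/3 = -5
r[2] = (-5 + 2*(-5)) / 3 = -15/3 = -5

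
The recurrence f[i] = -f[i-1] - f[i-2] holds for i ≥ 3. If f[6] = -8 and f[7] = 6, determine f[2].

2

Rearranging, f[i-2] = -(f[i] + f[i-1]).
f[5] = -(6 + (-8)) = 2
f[4] = -(-8 + 2) = 6
f[3] = -(2 + 6) = -8
f[2] = -(6 + (-8)) = 2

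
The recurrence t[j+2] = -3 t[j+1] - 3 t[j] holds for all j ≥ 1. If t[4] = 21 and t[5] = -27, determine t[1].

-1

Rearranging, t[j-2] = (t[j] + 3 t[j-1]) / -3.
t[3] = (-27 + 3*21) / -3 = 36/-3 = -12
t[2] = (21 + 3*(-12)) / -3 = -15/-3 = 5
t[1] = (-12 + 3*5) / -3 = 3/-3 = -1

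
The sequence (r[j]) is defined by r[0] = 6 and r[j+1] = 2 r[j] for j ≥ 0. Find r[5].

192

r[1] = 2·6 = 12
r[2] = 2·12 = 24
r[3] = 2·24 = 48
r[4] = 2·48 = 96
r[5] = 2·96 = 192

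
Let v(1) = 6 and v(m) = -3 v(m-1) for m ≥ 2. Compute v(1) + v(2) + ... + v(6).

-1092

v(2) = -3*6 = -18
v(3) = -3*(-18) = 54
v(4) = -3*54 = -162
v(5) = -3*(-162) = 486
v(6) = -3*486 = -1458
Sum = 6 + (-18) + 54 + (-162) + 486 + (-1458) = -1092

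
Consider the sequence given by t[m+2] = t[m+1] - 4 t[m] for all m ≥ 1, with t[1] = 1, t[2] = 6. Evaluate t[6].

t[3] = 6 - 4(1) = 2
t[4] = 2 - 4(6) = -22
t[5] = (-22) - 4(2) = -30
t[6] = (-30) - 4(-22) = 58

58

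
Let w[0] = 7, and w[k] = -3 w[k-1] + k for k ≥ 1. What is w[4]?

553

w[1] = -3·7 + 1 = -20
w[2] = -3·(-20) + 2 = 62
w[3] = -3·62 + 3 = -183
w[4] = -3·(-183) + 4 = 553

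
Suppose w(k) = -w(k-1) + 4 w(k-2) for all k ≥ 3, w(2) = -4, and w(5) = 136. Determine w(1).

Let w(1) = z.
w(3) = 4 + 4z
w(4) = -20 - 4z
w(5) = 36 + 20z
So 36 + 20z = 136, giving z = 5.

5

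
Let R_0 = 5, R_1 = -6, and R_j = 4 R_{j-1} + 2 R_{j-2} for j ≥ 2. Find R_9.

-523616

R_2 = 4·(-6) + 2·5 = -14
R_3 = 4·(-14) + 2·(-6) = -68
R_4 = 4·(-68) + 2·(-14) = -300
R_5 = 4·(-300) + 2·(-68) = -1336
R_6 = 4·(-1336) + 2·(-300) = -5944
R_7 = 4·(-5944) + 2·(-1336) = -26448
R_8 = 4·(-26448) + 2·(-5944) = -117680
R_9 = 4·(-117680) + 2·(-26448) = -523616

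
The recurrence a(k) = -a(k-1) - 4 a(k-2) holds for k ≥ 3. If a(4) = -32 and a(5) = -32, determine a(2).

4

Rearranging, a(k-2) = (a(k) + a(k-1)) / -4.
a(3) = (-32 + (-32)) / -4 = -64/-4 = 16
a(2) = (-32 + 16) / -4 = -16/-4 = 4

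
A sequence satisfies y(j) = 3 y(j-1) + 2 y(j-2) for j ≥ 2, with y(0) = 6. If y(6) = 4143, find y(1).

Let y(1) = w.
y(2) = 12 + 3w
y(3) = 36 + 11w
y(4) = 132 + 39w
y(5) = 468 + 139w
y(6) = 1668 + 495w
So 1668 + 495w = 4143, giving w = 5.

5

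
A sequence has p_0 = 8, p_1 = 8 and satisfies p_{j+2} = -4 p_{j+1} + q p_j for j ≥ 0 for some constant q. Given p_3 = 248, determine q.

-5

p_2 = -32 + 8q
p_3 = 128 - 24q
So 128 - 24q = 248, giving q = -5.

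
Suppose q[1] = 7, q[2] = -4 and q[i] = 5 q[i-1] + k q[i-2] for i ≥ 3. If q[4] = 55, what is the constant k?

5

q[3] = -20 + 7k
q[4] = -100 + 31k
So -100 + 31k = 55, giving k = 5.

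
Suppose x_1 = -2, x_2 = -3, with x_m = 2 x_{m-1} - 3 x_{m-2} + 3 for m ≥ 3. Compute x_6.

9

x_3 = 2·(-3) - 3·(-2) + 3 = 3
x_4 = 2·3 - 3·(-3) + 3 = 18
x_5 = 2·18 - 3·3 + 3 = 30
x_6 = 2·30 - 3·18 + 3 = 9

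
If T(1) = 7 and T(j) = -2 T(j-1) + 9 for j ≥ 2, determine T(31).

The fixed point is 9/(1 + 2) = 3, so T(j) - 3 = -2(T(j-1) - 3).
Hence T(j) = 4·(-2)^{j-1} + 3.
T(31) = 4·(-2)^{30} + 3 = 4·1073741824 + 3 = 4294967299.

4294967299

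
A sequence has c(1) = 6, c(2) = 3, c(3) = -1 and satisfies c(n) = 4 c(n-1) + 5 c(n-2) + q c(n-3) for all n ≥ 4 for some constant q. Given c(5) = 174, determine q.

c(4) = 11 + 6q
c(5) = 39 + 27q
So 39 + 27q = 174, giving q = 5.

5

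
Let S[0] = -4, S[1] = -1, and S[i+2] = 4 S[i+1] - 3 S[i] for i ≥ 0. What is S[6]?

S[2] = 4·(-1) - 3·(-4) = 8
S[3] = 4·8 - 3·(-1) = 35
S[4] = 4·35 - 3·8 = 116
S[5] = 4·116 - 3·35 = 359
S[6] = 4·359 - 3·116 = 1088

1088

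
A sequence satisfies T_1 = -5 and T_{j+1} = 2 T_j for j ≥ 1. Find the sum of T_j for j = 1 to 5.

T_2 = 2(-5) = -10
T_3 = 2(-10) = -20
T_4 = 2(-20) = -40
T_5 = 2(-40) = -80
Sum = (-5) + (-10) + (-20) + (-40) + (-80) = -155

-155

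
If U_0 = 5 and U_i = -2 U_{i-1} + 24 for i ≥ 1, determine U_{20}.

The fixed point is 24/(1 + 2) = 8, so U_i - 8 = -2(U_{i-1} - 8).
Hence U_i = -3·(-2)^i + 8.
U_{20} = -3·(-2)^{20} + 8 = -3·1048576 + 8 = -3145720.

-3145720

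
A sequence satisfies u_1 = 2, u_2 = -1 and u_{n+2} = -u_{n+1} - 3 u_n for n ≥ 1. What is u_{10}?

u_3 = -(-1) - 3·2 = -5
u_4 = -(-5) - 3·(-1) = 8
u_5 = -8 - 3·(-5) = 7
u_6 = -7 - 3·8 = -31
u_7 = -(-31) - 3·7 = 10
u_8 = -10 - 3·(-31) = 83
u_9 = -83 - 3·10 = -113
u_{10} = -(-113) - 3·83 = -136

-136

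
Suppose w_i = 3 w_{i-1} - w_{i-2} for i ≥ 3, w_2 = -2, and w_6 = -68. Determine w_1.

Let w_1 = z.
w_3 = -6 - z
w_4 = -16 - 3z
w_5 = -42 - 8z
w_6 = -110 - 21z
So -110 - 21z = -68, giving z = -2.

-2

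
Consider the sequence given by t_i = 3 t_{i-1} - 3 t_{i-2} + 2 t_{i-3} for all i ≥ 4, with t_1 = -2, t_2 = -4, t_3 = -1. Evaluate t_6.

t_4 = 3(-1) - 3(-4) + 2(-2) = 5
t_5 = 3(5) - 3(-1) + 2(-4) = 10
t_6 = 3(10) - 3(5) + 2(-1) = 13

13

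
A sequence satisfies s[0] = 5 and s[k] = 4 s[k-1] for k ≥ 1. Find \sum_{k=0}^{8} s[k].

436905

s[1] = 4·5 = 20
s[2] = 4·20 = 80
s[3] = 4·80 = 320
s[4] = 4·320 = 1280
s[5] = 4·1280 = 5120
s[6] = 4·5120 = 20480
s[7] = 4·20480 = 81920
s[8] = 4·81920 = 327680
Sum = 5 + 20 + 80 + 320 + 1280 + 5120 + 20480 + 81920 + 327680 = 436905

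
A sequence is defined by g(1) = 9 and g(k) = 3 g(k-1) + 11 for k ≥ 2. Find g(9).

g(2) = 3*9 + 11 = 38
g(3) = 3*38 + 11 = 125
g(4) = 3*125 + 11 = 386
g(5) = 3*386 + 11 = 1169
g(6) = 3*1169 + 11 = 3518
g(7) = 3*3518 + 11 = 10565
g(8) = 3*10565 + 11 = 31706
g(9) = 3*31706 + 11 = 95129

95129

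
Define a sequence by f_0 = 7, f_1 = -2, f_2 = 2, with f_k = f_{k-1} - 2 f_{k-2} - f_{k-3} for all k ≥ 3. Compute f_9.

f_3 = 2 - 2*(-2) - 7 = -1
f_4 = (-1) - 2*2 - (-2) = -3
f_5 = (-3) - 2*(-1) - 2 = -3
f_6 = (-3) - 2*(-3) - (-1) = 4
f_7 = 4 - 2*(-3) - (-3) = 13
f_8 = 13 - 2*4 - (-3) = 8
f_9 = 8 - 2*13 - 4 = -22

-22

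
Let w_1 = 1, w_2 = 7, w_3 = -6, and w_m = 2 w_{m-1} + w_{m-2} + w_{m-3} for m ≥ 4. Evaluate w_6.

-24

w_4 = 2(-6) + 7 + 1 = -4
w_5 = 2(-4) + (-6) + 7 = -7
w_6 = 2(-7) + (-4) + (-6) = -24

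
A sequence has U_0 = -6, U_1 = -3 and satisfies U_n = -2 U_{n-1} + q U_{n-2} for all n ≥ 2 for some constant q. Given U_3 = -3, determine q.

U_2 = 6 - 6q
U_3 = -12 + 9q
So -12 + 9q = -3, giving q = 1.

1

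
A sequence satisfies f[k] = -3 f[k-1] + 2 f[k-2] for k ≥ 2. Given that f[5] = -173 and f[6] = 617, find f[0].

4

Rearranging, f[k-2] = (f[k] + 3 f[k-1]) / 2.
f[4] = (617 + 3·(-173)) / 2 = 98/2 = 49
f[3] = (-173 + 3·49) / 2 = -26/2 = -13
f[2] = (49 + 3·(-13)) / 2 = 10/2 = 5
f[1] = (-13 + 3·5) / 2 = 2/2 = 1
f[0] = (5 + 3·1) / 2 = 8/2 = 4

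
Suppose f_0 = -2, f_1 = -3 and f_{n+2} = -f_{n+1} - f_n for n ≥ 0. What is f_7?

-3

f_2 = -(-3) - (-2) = 5
f_3 = -5 - (-3) = -2
f_4 = -(-2) - 5 = -3
f_5 = -(-3) - (-2) = 5
f_6 = -5 - (-3) = -2
f_7 = -(-2) - 5 = -3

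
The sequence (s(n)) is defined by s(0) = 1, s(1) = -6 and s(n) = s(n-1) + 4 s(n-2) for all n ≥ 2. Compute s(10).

-12914

s(2) = (-6) + 4*1 = -2
s(3) = (-2) + 4*(-6) = -26
s(4) = (-26) + 4*(-2) = -34
s(5) = (-34) + 4*(-26) = -138
s(6) = (-138) + 4*(-34) = -274
s(7) = (-274) + 4*(-138) = -826
s(8) = (-826) + 4*(-274) = -1922
s(9) = (-1922) + 4*(-826) = -5226
s(10) = (-5226) + 4*(-1922) = -12914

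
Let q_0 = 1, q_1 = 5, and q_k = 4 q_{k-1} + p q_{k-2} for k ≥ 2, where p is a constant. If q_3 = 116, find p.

q_2 = 20 + p
q_3 = 80 + 9p
So 80 + 9p = 116, giving p = 4.

4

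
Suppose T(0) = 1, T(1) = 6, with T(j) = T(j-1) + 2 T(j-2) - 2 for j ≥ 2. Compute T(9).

T(2) = 6 + 2(1) - 2 = 6
T(3) = 6 + 2(6) - 2 = 16
T(4) = 16 + 2(6) - 2 = 26
T(5) = 26 + 2(16) - 2 = 56
T(6) = 56 + 2(26) - 2 = 106
T(7) = 106 + 2(56) - 2 = 216
T(8) = 216 + 2(106) - 2 = 426
T(9) = 426 + 2(216) - 2 = 856

856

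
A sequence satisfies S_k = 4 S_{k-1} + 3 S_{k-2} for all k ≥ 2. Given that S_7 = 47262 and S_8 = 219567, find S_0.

-1

Rearranging, S_{k-2} = (S_k - 4 S_{k-1}) / 3.
S_6 = (219567 - 4(47262)) / 3 = 30519/3 = 10173
S_5 = (47262 - 4(10173)) / 3 = 6570/3 = 2190
S_4 = (10173 - 4(2190)) / 3 = 1413/3 = 471
S_3 = (2190 - 4(471)) / 3 = 306/3 = 102
S_2 = (471 - 4(102)) / 3 = 63/3 = 21
S_1 = (102 - 4(21)) / 3 = 18/3 = 6
S_0 = (21 - 4(6)) / 3 = -3/3 = -1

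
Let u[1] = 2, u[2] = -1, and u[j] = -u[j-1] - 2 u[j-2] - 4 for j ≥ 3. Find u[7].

u[3] = -(-1) - 2(2) - 4 = -7
u[4] = -(-7) - 2(-1) - 4 = 5
u[5] = -5 - 2(-7) - 4 = 5
u[6] = -5 - 2(5) - 4 = -19
u[7] = -(-19) - 2(5) - 4 = 5

5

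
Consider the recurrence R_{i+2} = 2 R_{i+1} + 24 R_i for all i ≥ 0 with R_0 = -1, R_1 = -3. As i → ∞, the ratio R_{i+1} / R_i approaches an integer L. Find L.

6

The characteristic equation is r^2 - 2r - 24 = 0, which factors as (r - 6)(r + 4) = 0.
So the roots are 6 and -4. Since |6| > |-4| and the coefficient of 6^i is non-zero, the ratio tends to 6.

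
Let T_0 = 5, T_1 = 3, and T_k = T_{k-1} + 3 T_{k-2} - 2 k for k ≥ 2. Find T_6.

T_2 = 3 + 3*5 - 4 = 14
T_3 = 14 + 3*3 - 6 = 17
T_4 = 17 + 3*14 - 8 = 51
T_5 = 51 + 3*17 - 10 = 92
T_6 = 92 + 3*51 - 12 = 233

233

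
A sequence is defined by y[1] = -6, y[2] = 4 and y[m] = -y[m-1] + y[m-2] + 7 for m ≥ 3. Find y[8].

y[3] = -4 + (-6) + 7 = -3
y[4] = -(-3) + 4 + 7 = 14
y[5] = -14 + (-3) + 7 = -10
y[6] = -(-10) + 14 + 7 = 31
y[7] = -31 + (-10) + 7 = -34
y[8] = -(-34) + 31 + 7 = 72

72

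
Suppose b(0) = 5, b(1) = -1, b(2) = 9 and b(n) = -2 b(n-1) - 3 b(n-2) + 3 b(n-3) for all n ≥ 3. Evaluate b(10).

b(3) = -2·9 - 3·(-1) + 3·5 = 0
b(4) = -2·0 - 3·9 + 3·(-1) = -30
b(5) = -2·(-30) - 3·0 + 3·9 = 87
b(6) = -2·87 - 3·(-30) + 3·0 = -84
b(7) = -2·(-84) - 3·87 + 3·(-30) = -183
b(8) = -2·(-183) - 3·(-84) + 3·87 = 879
b(9) = -2·879 - 3·(-183) + 3·(-84) = -1461
b(10) = -2·(-1461) - 3·879 + 3·(-183) = -264

-264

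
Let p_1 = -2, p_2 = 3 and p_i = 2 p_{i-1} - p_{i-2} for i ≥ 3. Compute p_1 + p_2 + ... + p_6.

63

p_3 = 2(3) - (-2) = 8
p_4 = 2(8) - 3 = 13
p_5 = 2(13) - 8 = 18
p_6 = 2(18) - 13 = 23
Sum = (-2) + 3 + 8 + 13 + 18 + 23 = 63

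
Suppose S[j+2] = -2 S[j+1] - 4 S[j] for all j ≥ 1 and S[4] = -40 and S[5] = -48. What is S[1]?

-5

Rearranging, S[j-2] = (S[j] + 2 S[j-1]) / -4.
S[3] = (-48 + 2(-40)) / -4 = -128/-4 = 32
S[2] = (-40 + 2(32)) / -4 = 24/-4 = -6
S[1] = (32 + 2(-6)) / -4 = 20/-4 = -5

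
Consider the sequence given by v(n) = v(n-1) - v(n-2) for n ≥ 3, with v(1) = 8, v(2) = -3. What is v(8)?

-3

v(3) = (-3) - 8 = -11
v(4) = (-11) - (-3) = -8
v(5) = (-8) - (-11) = 3
v(6) = 3 - (-8) = 11
v(7) = 11 - 3 = 8
v(8) = 8 - 11 = -3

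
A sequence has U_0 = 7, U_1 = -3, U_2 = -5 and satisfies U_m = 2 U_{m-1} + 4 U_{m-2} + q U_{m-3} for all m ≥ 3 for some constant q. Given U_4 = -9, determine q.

U_3 = -22 + 7q
U_4 = -64 + 11q
So -64 + 11q = -9, giving q = 5.

5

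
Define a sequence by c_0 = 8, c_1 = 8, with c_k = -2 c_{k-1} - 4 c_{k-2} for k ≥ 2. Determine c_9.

c_2 = -2*8 - 4*8 = -48
c_3 = -2*(-48) - 4*8 = 64
c_4 = -2*64 - 4*(-48) = 64
c_5 = -2*64 - 4*64 = -384
c_6 = -2*(-384) - 4*64 = 512
c_7 = -2*512 - 4*(-384) = 512
c_8 = -2*512 - 4*512 = -3072
c_9 = -2*(-3072) - 4*512 = 4096

4096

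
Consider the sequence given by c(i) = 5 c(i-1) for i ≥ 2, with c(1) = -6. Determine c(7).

c(2) = 5(-6) = -30
c(3) = 5(-30) = -150
c(4) = 5(-150) = -750
c(5) = 5(-750) = -3750
c(6) = 5(-3750) = -18750
c(7) = 5(-18750) = -93750

-93750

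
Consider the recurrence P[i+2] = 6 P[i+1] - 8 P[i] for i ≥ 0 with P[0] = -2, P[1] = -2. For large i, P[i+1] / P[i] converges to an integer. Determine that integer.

4

The characteristic equation is r^2 - 6r + 8 = 0, which factors as (r - 4)(r - 2) = 0.
So the roots are 4 and 2. Since |4| > |2| and the coefficient of 4^i is non-zero, the ratio tends to 4.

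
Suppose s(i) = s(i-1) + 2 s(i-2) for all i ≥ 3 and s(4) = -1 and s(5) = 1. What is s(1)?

1

Rearranging, s(i-2) = (s(i) - s(i-1)) / 2.
s(3) = (1 - (-1)) / 2 = 2/2 = 1
s(2) = (-1 - 1) / 2 = -2/2 = -1
s(1) = (1 - (-1)) / 2 = 2/2 = 1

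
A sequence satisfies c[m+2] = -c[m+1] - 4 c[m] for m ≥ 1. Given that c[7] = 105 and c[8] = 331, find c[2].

Rearranging, c[m-2] = (c[m] + c[m-1]) / -4.
c[6] = (331 + 105) / -4 = 436/-4 = -109
c[5] = (105 + (-109)) / -4 = -4/-4 = 1
c[4] = (-109 + 1) / -4 = -108/-4 = 27
c[3] = (1 + 27) / -4 = 28/-4 = -7
c[2] = (27 + (-7)) / -4 = 20/-4 = -5

-5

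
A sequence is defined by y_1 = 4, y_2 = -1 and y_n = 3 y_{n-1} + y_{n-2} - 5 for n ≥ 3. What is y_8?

-2329

y_3 = 3*(-1) + 4 - 5 = -4
y_4 = 3*(-4) + (-1) - 5 = -18
y_5 = 3*(-18) + (-4) - 5 = -63
y_6 = 3*(-63) + (-18) - 5 = -212
y_7 = 3*(-212) + (-63) - 5 = -704
y_8 = 3*(-704) + (-212) - 5 = -2329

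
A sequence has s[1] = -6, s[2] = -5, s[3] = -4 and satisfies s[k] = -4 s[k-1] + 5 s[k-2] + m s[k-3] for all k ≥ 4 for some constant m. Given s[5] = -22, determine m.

-2

s[4] = -9 - 6m
s[5] = 16 + 19m
So 16 + 19m = -22, giving m = -2.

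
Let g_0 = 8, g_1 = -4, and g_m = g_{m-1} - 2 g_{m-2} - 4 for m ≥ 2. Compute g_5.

60

g_2 = (-4) - 2·8 - 4 = -24
g_3 = (-24) - 2·(-4) - 4 = -20
g_4 = (-20) - 2·(-24) - 4 = 24
g_5 = 24 - 2·(-20) - 4 = 60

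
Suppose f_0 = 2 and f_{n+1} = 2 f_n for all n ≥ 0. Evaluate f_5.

64

f_1 = 2(2) = 4
f_2 = 2(4) = 8
f_3 = 2(8) = 16
f_4 = 2(16) = 32
f_5 = 2(32) = 64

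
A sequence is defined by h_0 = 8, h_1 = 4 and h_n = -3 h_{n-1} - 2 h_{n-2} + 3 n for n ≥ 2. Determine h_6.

-640

h_2 = -3·4 - 2·8 + 6 = -22
h_3 = -3·(-22) - 2·4 + 9 = 67
h_4 = -3·67 - 2·(-22) + 12 = -145
h_5 = -3·(-145) - 2·67 + 15 = 316
h_6 = -3·316 - 2·(-145) + 18 = -640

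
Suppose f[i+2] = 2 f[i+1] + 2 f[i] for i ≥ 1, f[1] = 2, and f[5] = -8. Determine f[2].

Let f[2] = w.
f[3] = 4 + 2w
f[4] = 8 + 6w
f[5] = 24 + 16w
So 24 + 16w = -8, giving w = -2.

-2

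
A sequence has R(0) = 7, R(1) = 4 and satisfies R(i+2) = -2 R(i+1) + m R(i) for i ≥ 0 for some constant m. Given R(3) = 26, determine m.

R(2) = -8 + 7m
R(3) = 16 - 10m
So 16 - 10m = 26, giving m = -1.

-1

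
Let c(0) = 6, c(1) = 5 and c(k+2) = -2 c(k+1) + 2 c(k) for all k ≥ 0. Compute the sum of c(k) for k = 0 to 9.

c(2) = -2*5 + 2*6 = 2
c(3) = -2*2 + 2*5 = 6
c(4) = -2*6 + 2*2 = -8
c(5) = -2*(-8) + 2*6 = 28
c(6) = -2*28 + 2*(-8) = -72
c(7) = -2*(-72) + 2*28 = 200
c(8) = -2*200 + 2*(-72) = -544
c(9) = -2*(-544) + 2*200 = 1488
Sum = 6 + 5 + 2 + 6 + (-8) + 28 + (-72) + 200 + (-544) + 1488 = 1111

1111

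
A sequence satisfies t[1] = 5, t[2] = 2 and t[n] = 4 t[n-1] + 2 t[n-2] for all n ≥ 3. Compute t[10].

t[3] = 4·2 + 2·5 = 18
t[4] = 4·18 + 2·2 = 76
t[5] = 4·76 + 2·18 = 340
t[6] = 4·340 + 2·76 = 1512
t[7] = 4·1512 + 2·340 = 6728
t[8] = 4·6728 + 2·1512 = 29936
t[9] = 4·29936 + 2·6728 = 133200
t[10] = 4·133200 + 2·29936 = 592672

592672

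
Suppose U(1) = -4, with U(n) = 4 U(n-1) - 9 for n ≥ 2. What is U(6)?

-7165

U(2) = 4(-4) - 9 = -25
U(3) = 4(-25) - 9 = -109
U(4) = 4(-109) - 9 = -445
U(5) = 4(-445) - 9 = -1789
U(6) = 4(-1789) - 9 = -7165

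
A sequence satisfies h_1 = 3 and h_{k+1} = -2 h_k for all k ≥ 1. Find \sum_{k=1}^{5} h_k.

h_2 = -2(3) = -6
h_3 = -2(-6) = 12
h_4 = -2(12) = -24
h_5 = -2(-24) = 48
Sum = 3 + (-6) + 12 + (-24) + 48 = 33

33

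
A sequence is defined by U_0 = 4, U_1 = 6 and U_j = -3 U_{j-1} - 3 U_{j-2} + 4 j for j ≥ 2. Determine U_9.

-1548

U_2 = -3*6 - 3*4 + 8 = -22
U_3 = -3*(-22) - 3*6 + 12 = 60
U_4 = -3*60 - 3*(-22) + 16 = -98
U_5 = -3*(-98) - 3*60 + 20 = 134
U_6 = -3*134 - 3*(-98) + 24 = -84
U_7 = -3*(-84) - 3*134 + 28 = -122
U_8 = -3*(-122) - 3*(-84) + 32 = 650
U_9 = -3*650 - 3*(-122) + 36 = -1548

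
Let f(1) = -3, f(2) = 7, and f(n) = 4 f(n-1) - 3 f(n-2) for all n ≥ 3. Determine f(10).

98407

f(3) = 4·7 - 3·(-3) = 37
f(4) = 4·37 - 3·7 = 127
f(5) = 4·127 - 3·37 = 397
f(6) = 4·397 - 3·127 = 1207
f(7) = 4·1207 - 3·397 = 3637
f(8) = 4·3637 - 3·1207 = 10927
f(9) = 4·10927 - 3·3637 = 32797
f(10) = 4·32797 - 3·10927 = 98407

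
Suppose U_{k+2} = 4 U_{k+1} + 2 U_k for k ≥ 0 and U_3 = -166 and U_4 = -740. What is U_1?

Rearranging, U_{k-2} = (U_k - 4 U_{k-1}) / 2.
U_2 = (-740 - 4(-166)) / 2 = -76/2 = -38
U_1 = (-166 - 4(-38)) / 2 = -14/2 = -7

-7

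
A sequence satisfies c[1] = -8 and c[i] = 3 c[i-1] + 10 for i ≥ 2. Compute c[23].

-94143178832

The fixed point is 10/(1 - 3) = -5, so c[i] + 5 = 3(c[i-1] + 5).
Hence c[i] = -3·3^{i-1} - 5.
c[23] = -3·3^{22} - 5 = -3·31381059609 - 5 = -94143178832.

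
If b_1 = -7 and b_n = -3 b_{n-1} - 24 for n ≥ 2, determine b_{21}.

The fixed point is -24/(1 + 3) = -6, so b_n + 6 = -3(b_{n-1} + 6).
Hence b_n = -1·(-3)^{n-1} - 6.
b_{21} = -1·(-3)^{20} - 6 = -1·3486784401 - 6 = -3486784407.

-3486784407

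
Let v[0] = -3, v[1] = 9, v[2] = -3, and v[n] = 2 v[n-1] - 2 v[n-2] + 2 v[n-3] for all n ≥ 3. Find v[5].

-18

v[3] = 2·(-3) - 2·9 + 2·(-3) = -30
v[4] = 2·(-30) - 2·(-3) + 2·9 = -36
v[5] = 2·(-36) - 2·(-30) + 2·(-3) = -18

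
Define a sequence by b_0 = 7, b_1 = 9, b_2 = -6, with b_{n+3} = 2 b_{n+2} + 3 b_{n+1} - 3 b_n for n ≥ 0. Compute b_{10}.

-19182

b_3 = 2·(-6) + 3·9 - 3·7 = -6
b_4 = 2·(-6) + 3·(-6) - 3·9 = -57
b_5 = 2·(-57) + 3·(-6) - 3·(-6) = -114
b_6 = 2·(-114) + 3·(-57) - 3·(-6) = -381
b_7 = 2·(-381) + 3·(-114) - 3·(-57) = -933
b_8 = 2·(-933) + 3·(-381) - 3·(-114) = -2667
b_9 = 2·(-2667) + 3·(-933) - 3·(-381) = -6990
b_{10} = 2·(-6990) + 3·(-2667) - 3·(-933) = -19182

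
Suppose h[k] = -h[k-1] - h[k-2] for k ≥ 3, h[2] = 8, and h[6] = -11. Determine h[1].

3

Let h[1] = w.
h[3] = -8 - w
h[4] = w
h[5] = 8
h[6] = -8 - w
So -8 - w = -11, giving w = 3.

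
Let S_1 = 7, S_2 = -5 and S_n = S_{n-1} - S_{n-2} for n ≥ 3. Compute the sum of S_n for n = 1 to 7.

7

S_3 = (-5) - 7 = -12
S_4 = (-12) - (-5) = -7
S_5 = (-7) - (-12) = 5
S_6 = 5 - (-7) = 12
S_7 = 12 - 5 = 7
Sum = 7 + (-5) + (-12) + (-7) + 5 + 12 + 7 = 7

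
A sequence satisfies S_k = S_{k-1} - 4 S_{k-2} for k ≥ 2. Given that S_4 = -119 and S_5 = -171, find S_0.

-7

Rearranging, S_{k-2} = (S_k - S_{k-1}) / -4.
S_3 = (-171 - (-119)) / -4 = -52/-4 = 13
S_2 = (-119 - 13) / -4 = -132/-4 = 33
S_1 = (13 - 33) / -4 = -20/-4 = 5
S_0 = (33 - 5) / -4 = 28/-4 = -7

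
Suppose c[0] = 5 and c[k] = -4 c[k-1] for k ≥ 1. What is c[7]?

c[1] = -4·5 = -20
c[2] = -4·(-20) = 80
c[3] = -4·80 = -320
c[4] = -4·(-320) = 1280
c[5] = -4·1280 = -5120
c[6] = -4·(-5120) = 20480
c[7] = -4·20480 = -81920

-81920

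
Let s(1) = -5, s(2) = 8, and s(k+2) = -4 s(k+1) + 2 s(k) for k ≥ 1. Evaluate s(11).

-6362272

s(3) = -4*8 + 2*(-5) = -42
s(4) = -4*(-42) + 2*8 = 184
s(5) = -4*184 + 2*(-42) = -820
s(6) = -4*(-820) + 2*184 = 3648
s(7) = -4*3648 + 2*(-820) = -16232
s(8) = -4*(-16232) + 2*3648 = 72224
s(9) = -4*72224 + 2*(-16232) = -321360
s(10) = -4*(-321360) + 2*72224 = 1429888
s(11) = -4*1429888 + 2*(-321360) = -6362272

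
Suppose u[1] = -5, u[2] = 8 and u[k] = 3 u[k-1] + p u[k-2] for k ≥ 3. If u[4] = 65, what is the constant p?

1

u[3] = 24 - 5p
u[4] = 72 - 7p
So 72 - 7p = 65, giving p = 1.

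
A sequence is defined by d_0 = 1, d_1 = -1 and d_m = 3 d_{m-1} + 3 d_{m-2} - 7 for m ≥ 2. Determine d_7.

d_2 = 3·(-1) + 3·1 - 7 = -7
d_3 = 3·(-7) + 3·(-1) - 7 = -31
d_4 = 3·(-31) + 3·(-7) - 7 = -121
d_5 = 3·(-121) + 3·(-31) - 7 = -463
d_6 = 3·(-463) + 3·(-121) - 7 = -1759
d_7 = 3·(-1759) + 3·(-463) - 7 = -6673

-6673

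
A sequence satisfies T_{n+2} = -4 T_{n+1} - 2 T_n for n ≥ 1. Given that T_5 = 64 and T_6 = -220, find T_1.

-4

Rearranging, T_{n-2} = (T_n + 4 T_{n-1}) / -2.
T_4 = (-220 + 4·64) / -2 = 36/-2 = -18
T_3 = (64 + 4·(-18)) / -2 = -8/-2 = 4
T_2 = (-18 + 4·4) / -2 = -2/-2 = 1
T_1 = (4 + 4·1) / -2 = 8/-2 = -4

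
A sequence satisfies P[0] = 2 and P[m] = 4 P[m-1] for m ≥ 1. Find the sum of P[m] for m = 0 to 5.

2730

P[1] = 4*2 = 8
P[2] = 4*8 = 32
P[3] = 4*32 = 128
P[4] = 4*128 = 512
P[5] = 4*512 = 2048
Sum = 2 + 8 + 32 + 128 + 512 + 2048 = 2730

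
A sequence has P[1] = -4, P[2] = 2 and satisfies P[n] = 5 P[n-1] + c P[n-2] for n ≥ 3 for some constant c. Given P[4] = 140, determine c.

P[3] = 10 - 4c
P[4] = 50 - 18c
So 50 - 18c = 140, giving c = -5.

-5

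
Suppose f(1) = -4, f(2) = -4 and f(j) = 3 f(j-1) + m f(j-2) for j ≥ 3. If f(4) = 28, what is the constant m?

f(3) = -12 - 4m
f(4) = -36 - 16m
So -36 - 16m = 28, giving m = -4.

-4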